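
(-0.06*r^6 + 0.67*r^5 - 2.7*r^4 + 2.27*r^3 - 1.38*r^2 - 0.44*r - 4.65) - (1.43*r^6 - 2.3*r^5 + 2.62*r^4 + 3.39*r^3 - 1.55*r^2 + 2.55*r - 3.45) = -1.49*r^6 + 2.97*r^5 - 5.32*r^4 - 1.12*r^3 + 0.17*r^2 - 2.99*r - 1.2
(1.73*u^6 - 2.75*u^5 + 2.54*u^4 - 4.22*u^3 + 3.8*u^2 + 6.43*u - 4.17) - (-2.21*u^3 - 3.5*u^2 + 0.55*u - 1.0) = 1.73*u^6 - 2.75*u^5 + 2.54*u^4 - 2.01*u^3 + 7.3*u^2 + 5.88*u - 3.17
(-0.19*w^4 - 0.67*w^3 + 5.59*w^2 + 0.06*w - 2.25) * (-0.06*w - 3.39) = 0.0114*w^5 + 0.6843*w^4 + 1.9359*w^3 - 18.9537*w^2 - 0.0684*w + 7.6275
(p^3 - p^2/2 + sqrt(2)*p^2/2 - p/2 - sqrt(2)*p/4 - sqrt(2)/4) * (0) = 0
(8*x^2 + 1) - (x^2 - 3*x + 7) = 7*x^2 + 3*x - 6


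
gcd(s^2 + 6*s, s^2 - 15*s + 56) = 1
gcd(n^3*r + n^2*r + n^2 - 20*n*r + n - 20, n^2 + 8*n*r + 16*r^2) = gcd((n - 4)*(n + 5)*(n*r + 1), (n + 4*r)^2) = 1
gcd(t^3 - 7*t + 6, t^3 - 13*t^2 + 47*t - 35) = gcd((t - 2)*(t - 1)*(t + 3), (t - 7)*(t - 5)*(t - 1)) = t - 1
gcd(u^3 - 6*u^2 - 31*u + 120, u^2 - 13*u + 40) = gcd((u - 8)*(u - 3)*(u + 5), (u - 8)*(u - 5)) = u - 8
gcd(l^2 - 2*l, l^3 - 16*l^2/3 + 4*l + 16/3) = l - 2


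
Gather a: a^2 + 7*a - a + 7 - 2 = a^2 + 6*a + 5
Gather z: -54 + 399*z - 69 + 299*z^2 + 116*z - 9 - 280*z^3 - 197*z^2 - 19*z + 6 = -280*z^3 + 102*z^2 + 496*z - 126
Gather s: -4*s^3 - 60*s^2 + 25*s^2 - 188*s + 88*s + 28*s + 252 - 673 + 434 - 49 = -4*s^3 - 35*s^2 - 72*s - 36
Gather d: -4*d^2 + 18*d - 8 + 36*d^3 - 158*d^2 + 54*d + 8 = 36*d^3 - 162*d^2 + 72*d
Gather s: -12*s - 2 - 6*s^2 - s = -6*s^2 - 13*s - 2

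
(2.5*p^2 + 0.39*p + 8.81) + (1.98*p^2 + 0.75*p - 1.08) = 4.48*p^2 + 1.14*p + 7.73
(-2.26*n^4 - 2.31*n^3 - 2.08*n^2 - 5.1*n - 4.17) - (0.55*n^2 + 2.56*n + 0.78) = -2.26*n^4 - 2.31*n^3 - 2.63*n^2 - 7.66*n - 4.95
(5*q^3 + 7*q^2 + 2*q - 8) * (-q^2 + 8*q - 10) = -5*q^5 + 33*q^4 + 4*q^3 - 46*q^2 - 84*q + 80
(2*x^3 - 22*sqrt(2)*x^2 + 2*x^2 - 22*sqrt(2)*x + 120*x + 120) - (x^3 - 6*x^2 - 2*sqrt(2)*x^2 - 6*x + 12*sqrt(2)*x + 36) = x^3 - 20*sqrt(2)*x^2 + 8*x^2 - 34*sqrt(2)*x + 126*x + 84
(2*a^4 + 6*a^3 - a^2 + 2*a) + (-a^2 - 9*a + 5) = 2*a^4 + 6*a^3 - 2*a^2 - 7*a + 5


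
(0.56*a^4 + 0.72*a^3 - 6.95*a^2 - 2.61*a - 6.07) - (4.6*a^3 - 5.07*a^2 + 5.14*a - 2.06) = 0.56*a^4 - 3.88*a^3 - 1.88*a^2 - 7.75*a - 4.01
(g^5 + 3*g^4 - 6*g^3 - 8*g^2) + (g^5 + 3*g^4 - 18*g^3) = 2*g^5 + 6*g^4 - 24*g^3 - 8*g^2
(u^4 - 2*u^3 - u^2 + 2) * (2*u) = 2*u^5 - 4*u^4 - 2*u^3 + 4*u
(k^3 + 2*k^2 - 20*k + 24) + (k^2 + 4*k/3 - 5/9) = k^3 + 3*k^2 - 56*k/3 + 211/9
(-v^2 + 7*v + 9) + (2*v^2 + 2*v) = v^2 + 9*v + 9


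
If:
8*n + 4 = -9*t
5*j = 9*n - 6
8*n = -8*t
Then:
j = 6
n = 4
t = -4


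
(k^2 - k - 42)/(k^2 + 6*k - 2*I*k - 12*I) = (k - 7)/(k - 2*I)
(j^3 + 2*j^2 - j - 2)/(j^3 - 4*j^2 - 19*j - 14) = (j - 1)/(j - 7)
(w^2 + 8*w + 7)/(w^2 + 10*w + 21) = (w + 1)/(w + 3)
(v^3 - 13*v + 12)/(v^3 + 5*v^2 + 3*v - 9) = (v^2 + v - 12)/(v^2 + 6*v + 9)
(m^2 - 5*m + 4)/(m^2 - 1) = (m - 4)/(m + 1)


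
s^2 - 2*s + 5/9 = (s - 5/3)*(s - 1/3)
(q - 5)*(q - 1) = q^2 - 6*q + 5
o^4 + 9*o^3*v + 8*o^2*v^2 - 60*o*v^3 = o*(o - 2*v)*(o + 5*v)*(o + 6*v)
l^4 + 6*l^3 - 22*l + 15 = (l - 1)^2*(l + 3)*(l + 5)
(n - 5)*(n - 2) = n^2 - 7*n + 10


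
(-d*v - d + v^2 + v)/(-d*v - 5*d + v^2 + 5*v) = (v + 1)/(v + 5)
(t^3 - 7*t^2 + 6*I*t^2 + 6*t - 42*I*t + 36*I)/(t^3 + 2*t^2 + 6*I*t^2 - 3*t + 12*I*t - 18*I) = (t - 6)/(t + 3)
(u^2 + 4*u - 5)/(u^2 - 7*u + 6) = (u + 5)/(u - 6)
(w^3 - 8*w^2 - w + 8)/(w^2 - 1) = w - 8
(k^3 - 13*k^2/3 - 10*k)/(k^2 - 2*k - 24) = k*(3*k + 5)/(3*(k + 4))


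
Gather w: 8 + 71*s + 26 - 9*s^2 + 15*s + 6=-9*s^2 + 86*s + 40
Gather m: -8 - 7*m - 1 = -7*m - 9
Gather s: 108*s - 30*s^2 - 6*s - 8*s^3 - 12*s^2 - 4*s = -8*s^3 - 42*s^2 + 98*s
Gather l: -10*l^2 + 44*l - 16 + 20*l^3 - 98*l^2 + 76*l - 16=20*l^3 - 108*l^2 + 120*l - 32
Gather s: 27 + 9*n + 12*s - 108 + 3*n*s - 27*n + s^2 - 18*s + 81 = -18*n + s^2 + s*(3*n - 6)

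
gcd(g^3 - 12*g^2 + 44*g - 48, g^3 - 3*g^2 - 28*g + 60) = g^2 - 8*g + 12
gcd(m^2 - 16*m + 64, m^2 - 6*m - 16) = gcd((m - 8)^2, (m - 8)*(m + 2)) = m - 8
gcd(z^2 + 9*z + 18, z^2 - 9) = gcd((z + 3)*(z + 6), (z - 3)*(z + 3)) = z + 3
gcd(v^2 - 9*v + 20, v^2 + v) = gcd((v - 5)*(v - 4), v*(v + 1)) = 1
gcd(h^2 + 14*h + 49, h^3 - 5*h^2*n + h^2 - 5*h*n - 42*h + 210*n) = h + 7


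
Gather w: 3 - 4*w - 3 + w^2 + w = w^2 - 3*w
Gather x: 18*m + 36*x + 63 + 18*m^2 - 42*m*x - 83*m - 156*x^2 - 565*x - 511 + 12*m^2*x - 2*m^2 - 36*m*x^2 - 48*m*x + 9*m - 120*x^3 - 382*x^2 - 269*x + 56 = 16*m^2 - 56*m - 120*x^3 + x^2*(-36*m - 538) + x*(12*m^2 - 90*m - 798) - 392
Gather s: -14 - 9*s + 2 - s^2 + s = -s^2 - 8*s - 12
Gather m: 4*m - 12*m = -8*m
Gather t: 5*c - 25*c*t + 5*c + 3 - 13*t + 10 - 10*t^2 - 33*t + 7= 10*c - 10*t^2 + t*(-25*c - 46) + 20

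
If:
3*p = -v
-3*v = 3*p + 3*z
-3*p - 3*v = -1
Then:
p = -1/6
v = 1/2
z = -1/3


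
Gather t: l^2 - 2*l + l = l^2 - l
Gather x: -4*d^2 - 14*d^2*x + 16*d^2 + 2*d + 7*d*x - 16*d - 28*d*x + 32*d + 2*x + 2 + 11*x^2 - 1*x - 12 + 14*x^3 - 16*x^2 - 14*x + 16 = 12*d^2 + 18*d + 14*x^3 - 5*x^2 + x*(-14*d^2 - 21*d - 13) + 6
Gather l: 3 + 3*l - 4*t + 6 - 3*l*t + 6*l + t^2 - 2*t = l*(9 - 3*t) + t^2 - 6*t + 9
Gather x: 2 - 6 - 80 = -84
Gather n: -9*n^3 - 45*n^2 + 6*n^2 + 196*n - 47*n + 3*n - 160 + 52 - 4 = -9*n^3 - 39*n^2 + 152*n - 112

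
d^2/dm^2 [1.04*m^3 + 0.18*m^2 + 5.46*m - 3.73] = 6.24*m + 0.36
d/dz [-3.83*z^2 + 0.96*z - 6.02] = 0.96 - 7.66*z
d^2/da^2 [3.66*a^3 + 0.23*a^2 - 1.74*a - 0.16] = 21.96*a + 0.46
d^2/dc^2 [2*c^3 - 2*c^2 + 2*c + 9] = 12*c - 4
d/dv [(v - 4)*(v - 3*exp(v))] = v - (v - 4)*(3*exp(v) - 1) - 3*exp(v)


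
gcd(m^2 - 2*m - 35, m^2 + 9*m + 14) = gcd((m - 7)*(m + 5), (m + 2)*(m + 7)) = 1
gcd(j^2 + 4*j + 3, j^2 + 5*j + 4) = j + 1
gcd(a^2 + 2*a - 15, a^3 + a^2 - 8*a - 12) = a - 3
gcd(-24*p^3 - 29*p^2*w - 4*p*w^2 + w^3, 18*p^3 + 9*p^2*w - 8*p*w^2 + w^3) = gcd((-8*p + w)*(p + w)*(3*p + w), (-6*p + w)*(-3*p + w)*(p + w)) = p + w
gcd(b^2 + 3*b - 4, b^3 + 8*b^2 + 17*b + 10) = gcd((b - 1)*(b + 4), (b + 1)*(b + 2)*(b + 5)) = 1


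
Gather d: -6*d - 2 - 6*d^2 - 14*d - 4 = -6*d^2 - 20*d - 6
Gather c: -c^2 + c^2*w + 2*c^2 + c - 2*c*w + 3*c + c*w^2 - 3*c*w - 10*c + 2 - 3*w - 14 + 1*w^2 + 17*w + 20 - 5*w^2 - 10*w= c^2*(w + 1) + c*(w^2 - 5*w - 6) - 4*w^2 + 4*w + 8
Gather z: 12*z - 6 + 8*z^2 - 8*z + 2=8*z^2 + 4*z - 4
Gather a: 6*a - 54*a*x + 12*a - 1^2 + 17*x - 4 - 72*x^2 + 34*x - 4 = a*(18 - 54*x) - 72*x^2 + 51*x - 9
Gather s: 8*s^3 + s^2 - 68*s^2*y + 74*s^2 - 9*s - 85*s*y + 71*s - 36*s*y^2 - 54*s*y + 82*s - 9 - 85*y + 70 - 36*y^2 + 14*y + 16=8*s^3 + s^2*(75 - 68*y) + s*(-36*y^2 - 139*y + 144) - 36*y^2 - 71*y + 77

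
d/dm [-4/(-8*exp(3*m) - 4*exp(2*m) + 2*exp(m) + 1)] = (-96*exp(2*m) - 32*exp(m) + 8)*exp(m)/(8*exp(3*m) + 4*exp(2*m) - 2*exp(m) - 1)^2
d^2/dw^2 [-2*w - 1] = 0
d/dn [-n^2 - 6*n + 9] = -2*n - 6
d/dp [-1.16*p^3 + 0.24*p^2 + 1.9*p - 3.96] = -3.48*p^2 + 0.48*p + 1.9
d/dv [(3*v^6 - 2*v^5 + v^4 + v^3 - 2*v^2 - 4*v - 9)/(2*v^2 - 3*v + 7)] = (24*v^7 - 57*v^6 + 154*v^5 - 77*v^4 + 22*v^3 + 35*v^2 + 8*v - 55)/(4*v^4 - 12*v^3 + 37*v^2 - 42*v + 49)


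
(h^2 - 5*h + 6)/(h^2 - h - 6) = (h - 2)/(h + 2)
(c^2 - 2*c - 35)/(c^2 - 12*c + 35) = (c + 5)/(c - 5)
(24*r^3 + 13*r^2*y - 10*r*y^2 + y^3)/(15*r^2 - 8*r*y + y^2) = (-8*r^2 - 7*r*y + y^2)/(-5*r + y)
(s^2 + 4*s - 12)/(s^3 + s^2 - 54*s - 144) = (s - 2)/(s^2 - 5*s - 24)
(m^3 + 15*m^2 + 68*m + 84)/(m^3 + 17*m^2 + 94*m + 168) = (m + 2)/(m + 4)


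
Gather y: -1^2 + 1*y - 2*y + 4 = 3 - y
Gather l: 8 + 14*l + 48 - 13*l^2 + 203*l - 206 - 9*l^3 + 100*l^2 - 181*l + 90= -9*l^3 + 87*l^2 + 36*l - 60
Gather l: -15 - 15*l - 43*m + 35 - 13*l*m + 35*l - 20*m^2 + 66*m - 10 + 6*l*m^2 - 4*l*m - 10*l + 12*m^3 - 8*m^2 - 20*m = l*(6*m^2 - 17*m + 10) + 12*m^3 - 28*m^2 + 3*m + 10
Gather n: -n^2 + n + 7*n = -n^2 + 8*n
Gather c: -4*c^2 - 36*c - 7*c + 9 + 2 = -4*c^2 - 43*c + 11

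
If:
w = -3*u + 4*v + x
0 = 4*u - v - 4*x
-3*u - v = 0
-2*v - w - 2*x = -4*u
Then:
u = 0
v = 0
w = 0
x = 0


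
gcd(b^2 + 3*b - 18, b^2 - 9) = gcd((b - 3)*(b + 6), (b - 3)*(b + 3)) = b - 3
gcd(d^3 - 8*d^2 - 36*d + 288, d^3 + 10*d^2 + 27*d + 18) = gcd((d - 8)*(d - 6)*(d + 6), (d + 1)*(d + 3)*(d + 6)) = d + 6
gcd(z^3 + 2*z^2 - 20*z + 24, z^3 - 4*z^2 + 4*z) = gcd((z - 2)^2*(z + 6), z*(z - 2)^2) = z^2 - 4*z + 4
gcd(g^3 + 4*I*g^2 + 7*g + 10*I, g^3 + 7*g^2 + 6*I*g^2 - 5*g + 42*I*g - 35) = g^2 + 6*I*g - 5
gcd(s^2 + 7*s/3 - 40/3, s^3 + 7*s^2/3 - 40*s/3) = s^2 + 7*s/3 - 40/3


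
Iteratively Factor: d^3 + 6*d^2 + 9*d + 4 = (d + 1)*(d^2 + 5*d + 4) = (d + 1)^2*(d + 4)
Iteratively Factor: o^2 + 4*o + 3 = (o + 3)*(o + 1)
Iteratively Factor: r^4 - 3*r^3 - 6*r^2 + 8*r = (r - 4)*(r^3 + r^2 - 2*r) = (r - 4)*(r + 2)*(r^2 - r) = (r - 4)*(r - 1)*(r + 2)*(r)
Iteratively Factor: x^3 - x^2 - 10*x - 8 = (x + 2)*(x^2 - 3*x - 4) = (x - 4)*(x + 2)*(x + 1)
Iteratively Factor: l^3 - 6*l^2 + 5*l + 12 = (l - 3)*(l^2 - 3*l - 4) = (l - 3)*(l + 1)*(l - 4)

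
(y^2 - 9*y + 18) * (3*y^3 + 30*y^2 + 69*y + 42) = 3*y^5 + 3*y^4 - 147*y^3 - 39*y^2 + 864*y + 756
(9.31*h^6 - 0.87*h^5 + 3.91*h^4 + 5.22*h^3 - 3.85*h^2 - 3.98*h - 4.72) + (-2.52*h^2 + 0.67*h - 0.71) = 9.31*h^6 - 0.87*h^5 + 3.91*h^4 + 5.22*h^3 - 6.37*h^2 - 3.31*h - 5.43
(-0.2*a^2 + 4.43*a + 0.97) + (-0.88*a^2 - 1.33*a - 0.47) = -1.08*a^2 + 3.1*a + 0.5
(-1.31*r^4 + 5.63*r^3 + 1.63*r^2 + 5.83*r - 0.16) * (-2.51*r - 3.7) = 3.2881*r^5 - 9.2843*r^4 - 24.9223*r^3 - 20.6643*r^2 - 21.1694*r + 0.592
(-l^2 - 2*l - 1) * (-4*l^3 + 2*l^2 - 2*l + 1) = 4*l^5 + 6*l^4 + 2*l^3 + l^2 - 1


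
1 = 1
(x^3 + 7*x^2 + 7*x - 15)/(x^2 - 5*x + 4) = (x^2 + 8*x + 15)/(x - 4)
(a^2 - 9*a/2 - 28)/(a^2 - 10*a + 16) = (a + 7/2)/(a - 2)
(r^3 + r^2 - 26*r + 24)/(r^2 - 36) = (r^2 - 5*r + 4)/(r - 6)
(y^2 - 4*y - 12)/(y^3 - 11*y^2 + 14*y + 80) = (y - 6)/(y^2 - 13*y + 40)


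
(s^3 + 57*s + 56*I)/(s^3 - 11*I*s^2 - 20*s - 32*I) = (s + 7*I)/(s - 4*I)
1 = 1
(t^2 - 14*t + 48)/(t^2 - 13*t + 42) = (t - 8)/(t - 7)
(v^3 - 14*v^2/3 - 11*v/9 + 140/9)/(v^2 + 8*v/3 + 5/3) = (3*v^2 - 19*v + 28)/(3*(v + 1))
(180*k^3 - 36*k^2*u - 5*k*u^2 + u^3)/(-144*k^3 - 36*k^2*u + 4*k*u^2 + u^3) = (-5*k + u)/(4*k + u)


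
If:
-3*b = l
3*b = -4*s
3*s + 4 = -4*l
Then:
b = 16/57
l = -16/19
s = -4/19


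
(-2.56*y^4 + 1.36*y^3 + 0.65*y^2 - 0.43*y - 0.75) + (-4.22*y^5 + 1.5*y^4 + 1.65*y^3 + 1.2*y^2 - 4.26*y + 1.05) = -4.22*y^5 - 1.06*y^4 + 3.01*y^3 + 1.85*y^2 - 4.69*y + 0.3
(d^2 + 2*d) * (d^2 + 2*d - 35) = d^4 + 4*d^3 - 31*d^2 - 70*d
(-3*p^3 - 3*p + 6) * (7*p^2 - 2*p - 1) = -21*p^5 + 6*p^4 - 18*p^3 + 48*p^2 - 9*p - 6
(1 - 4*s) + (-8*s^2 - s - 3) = -8*s^2 - 5*s - 2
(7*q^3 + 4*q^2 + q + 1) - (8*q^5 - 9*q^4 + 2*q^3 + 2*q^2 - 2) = -8*q^5 + 9*q^4 + 5*q^3 + 2*q^2 + q + 3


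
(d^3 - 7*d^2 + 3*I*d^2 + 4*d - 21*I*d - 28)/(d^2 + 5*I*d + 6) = (d^2 + d*(-7 + 4*I) - 28*I)/(d + 6*I)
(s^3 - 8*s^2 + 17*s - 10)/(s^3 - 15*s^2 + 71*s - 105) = (s^2 - 3*s + 2)/(s^2 - 10*s + 21)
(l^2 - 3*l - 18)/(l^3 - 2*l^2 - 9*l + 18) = (l - 6)/(l^2 - 5*l + 6)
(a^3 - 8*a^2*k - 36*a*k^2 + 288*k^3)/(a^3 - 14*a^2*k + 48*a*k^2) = (a + 6*k)/a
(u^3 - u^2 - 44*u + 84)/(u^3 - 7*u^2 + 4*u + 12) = (u + 7)/(u + 1)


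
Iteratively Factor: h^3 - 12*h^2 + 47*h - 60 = (h - 5)*(h^2 - 7*h + 12) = (h - 5)*(h - 4)*(h - 3)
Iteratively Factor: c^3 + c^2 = (c)*(c^2 + c) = c*(c + 1)*(c)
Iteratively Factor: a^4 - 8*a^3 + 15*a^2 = (a)*(a^3 - 8*a^2 + 15*a) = a^2*(a^2 - 8*a + 15) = a^2*(a - 5)*(a - 3)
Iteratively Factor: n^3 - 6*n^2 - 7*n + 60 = (n + 3)*(n^2 - 9*n + 20) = (n - 4)*(n + 3)*(n - 5)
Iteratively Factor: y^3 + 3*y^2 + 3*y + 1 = (y + 1)*(y^2 + 2*y + 1) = (y + 1)^2*(y + 1)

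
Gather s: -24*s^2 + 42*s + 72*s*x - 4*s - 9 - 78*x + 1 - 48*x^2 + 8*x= -24*s^2 + s*(72*x + 38) - 48*x^2 - 70*x - 8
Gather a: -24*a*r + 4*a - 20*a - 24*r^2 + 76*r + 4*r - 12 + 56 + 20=a*(-24*r - 16) - 24*r^2 + 80*r + 64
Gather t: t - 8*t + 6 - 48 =-7*t - 42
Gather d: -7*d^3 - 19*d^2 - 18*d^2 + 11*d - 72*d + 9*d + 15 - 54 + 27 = -7*d^3 - 37*d^2 - 52*d - 12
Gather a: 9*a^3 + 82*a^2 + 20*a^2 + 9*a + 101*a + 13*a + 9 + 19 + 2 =9*a^3 + 102*a^2 + 123*a + 30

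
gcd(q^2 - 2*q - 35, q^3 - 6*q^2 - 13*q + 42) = q - 7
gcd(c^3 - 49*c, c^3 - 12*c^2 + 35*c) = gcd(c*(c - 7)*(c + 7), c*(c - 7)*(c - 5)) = c^2 - 7*c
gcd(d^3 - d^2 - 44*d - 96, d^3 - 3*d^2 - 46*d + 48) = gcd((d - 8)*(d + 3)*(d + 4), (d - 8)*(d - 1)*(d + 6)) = d - 8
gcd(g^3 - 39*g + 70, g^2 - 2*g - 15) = g - 5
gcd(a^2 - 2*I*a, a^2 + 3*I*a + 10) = a - 2*I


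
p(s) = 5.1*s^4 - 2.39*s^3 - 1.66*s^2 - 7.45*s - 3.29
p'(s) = 20.4*s^3 - 7.17*s^2 - 3.32*s - 7.45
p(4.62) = 2014.65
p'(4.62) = 1835.84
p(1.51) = -0.04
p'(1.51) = 41.42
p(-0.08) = -2.70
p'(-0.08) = -7.24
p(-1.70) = 58.92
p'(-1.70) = -122.75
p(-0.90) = 7.16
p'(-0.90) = -25.14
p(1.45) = -2.32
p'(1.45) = 34.85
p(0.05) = -3.67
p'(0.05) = -7.63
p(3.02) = 317.47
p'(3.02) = 479.02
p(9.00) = 31513.99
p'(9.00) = 14253.50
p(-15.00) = 265988.71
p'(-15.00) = -70420.90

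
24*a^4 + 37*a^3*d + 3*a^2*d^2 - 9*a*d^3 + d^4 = (-8*a + d)*(-3*a + d)*(a + d)^2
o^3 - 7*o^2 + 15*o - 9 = (o - 3)^2*(o - 1)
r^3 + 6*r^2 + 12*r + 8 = (r + 2)^3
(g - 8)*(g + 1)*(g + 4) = g^3 - 3*g^2 - 36*g - 32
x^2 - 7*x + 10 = (x - 5)*(x - 2)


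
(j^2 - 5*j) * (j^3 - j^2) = j^5 - 6*j^4 + 5*j^3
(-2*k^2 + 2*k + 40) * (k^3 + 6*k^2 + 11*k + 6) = -2*k^5 - 10*k^4 + 30*k^3 + 250*k^2 + 452*k + 240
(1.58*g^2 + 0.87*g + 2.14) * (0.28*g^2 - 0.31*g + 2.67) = 0.4424*g^4 - 0.2462*g^3 + 4.5481*g^2 + 1.6595*g + 5.7138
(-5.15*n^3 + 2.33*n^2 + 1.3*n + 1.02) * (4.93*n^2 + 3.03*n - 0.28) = -25.3895*n^5 - 4.1176*n^4 + 14.9109*n^3 + 8.3152*n^2 + 2.7266*n - 0.2856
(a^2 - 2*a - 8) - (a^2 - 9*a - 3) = 7*a - 5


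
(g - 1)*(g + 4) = g^2 + 3*g - 4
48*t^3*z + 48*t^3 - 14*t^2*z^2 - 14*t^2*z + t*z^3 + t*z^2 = (-8*t + z)*(-6*t + z)*(t*z + t)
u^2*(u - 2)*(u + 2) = u^4 - 4*u^2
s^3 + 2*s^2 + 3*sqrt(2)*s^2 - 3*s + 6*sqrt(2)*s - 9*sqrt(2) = (s - 1)*(s + 3)*(s + 3*sqrt(2))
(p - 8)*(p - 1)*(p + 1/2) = p^3 - 17*p^2/2 + 7*p/2 + 4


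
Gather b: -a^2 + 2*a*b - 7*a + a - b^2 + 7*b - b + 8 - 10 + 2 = -a^2 - 6*a - b^2 + b*(2*a + 6)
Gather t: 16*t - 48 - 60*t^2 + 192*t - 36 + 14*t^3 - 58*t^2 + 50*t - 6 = 14*t^3 - 118*t^2 + 258*t - 90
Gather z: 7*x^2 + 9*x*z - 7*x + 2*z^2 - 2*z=7*x^2 - 7*x + 2*z^2 + z*(9*x - 2)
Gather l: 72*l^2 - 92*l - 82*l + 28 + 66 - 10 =72*l^2 - 174*l + 84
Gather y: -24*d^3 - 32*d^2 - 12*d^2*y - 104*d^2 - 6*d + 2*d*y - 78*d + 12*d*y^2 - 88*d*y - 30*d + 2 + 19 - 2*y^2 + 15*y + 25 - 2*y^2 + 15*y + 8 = -24*d^3 - 136*d^2 - 114*d + y^2*(12*d - 4) + y*(-12*d^2 - 86*d + 30) + 54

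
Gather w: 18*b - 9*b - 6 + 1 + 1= 9*b - 4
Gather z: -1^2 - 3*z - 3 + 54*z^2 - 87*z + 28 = 54*z^2 - 90*z + 24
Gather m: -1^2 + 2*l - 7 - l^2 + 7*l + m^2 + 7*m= -l^2 + 9*l + m^2 + 7*m - 8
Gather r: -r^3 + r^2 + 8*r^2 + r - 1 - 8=-r^3 + 9*r^2 + r - 9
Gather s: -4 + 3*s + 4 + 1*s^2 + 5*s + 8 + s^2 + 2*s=2*s^2 + 10*s + 8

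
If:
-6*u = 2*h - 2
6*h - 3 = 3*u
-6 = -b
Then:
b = 6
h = 4/7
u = 1/7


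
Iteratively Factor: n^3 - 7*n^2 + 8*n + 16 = (n + 1)*(n^2 - 8*n + 16) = (n - 4)*(n + 1)*(n - 4)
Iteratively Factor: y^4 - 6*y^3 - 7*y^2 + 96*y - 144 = (y - 3)*(y^3 - 3*y^2 - 16*y + 48) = (y - 3)*(y + 4)*(y^2 - 7*y + 12) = (y - 3)^2*(y + 4)*(y - 4)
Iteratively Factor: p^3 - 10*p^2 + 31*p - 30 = (p - 2)*(p^2 - 8*p + 15) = (p - 3)*(p - 2)*(p - 5)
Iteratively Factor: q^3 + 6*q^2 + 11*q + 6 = (q + 1)*(q^2 + 5*q + 6) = (q + 1)*(q + 3)*(q + 2)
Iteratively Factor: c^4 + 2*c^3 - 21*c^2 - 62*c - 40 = (c + 2)*(c^3 - 21*c - 20) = (c - 5)*(c + 2)*(c^2 + 5*c + 4) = (c - 5)*(c + 1)*(c + 2)*(c + 4)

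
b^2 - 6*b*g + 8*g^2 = (b - 4*g)*(b - 2*g)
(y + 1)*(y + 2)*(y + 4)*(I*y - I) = I*y^4 + 6*I*y^3 + 7*I*y^2 - 6*I*y - 8*I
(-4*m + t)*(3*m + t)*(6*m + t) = -72*m^3 - 18*m^2*t + 5*m*t^2 + t^3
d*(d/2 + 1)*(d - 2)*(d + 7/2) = d^4/2 + 7*d^3/4 - 2*d^2 - 7*d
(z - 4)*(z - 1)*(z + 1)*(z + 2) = z^4 - 2*z^3 - 9*z^2 + 2*z + 8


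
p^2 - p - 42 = (p - 7)*(p + 6)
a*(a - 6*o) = a^2 - 6*a*o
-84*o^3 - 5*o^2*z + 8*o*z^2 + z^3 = (-3*o + z)*(4*o + z)*(7*o + z)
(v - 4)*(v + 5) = v^2 + v - 20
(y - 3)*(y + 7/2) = y^2 + y/2 - 21/2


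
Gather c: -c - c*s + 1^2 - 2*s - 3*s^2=c*(-s - 1) - 3*s^2 - 2*s + 1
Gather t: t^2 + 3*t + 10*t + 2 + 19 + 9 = t^2 + 13*t + 30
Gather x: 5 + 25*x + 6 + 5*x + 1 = 30*x + 12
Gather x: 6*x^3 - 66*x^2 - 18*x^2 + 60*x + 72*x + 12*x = 6*x^3 - 84*x^2 + 144*x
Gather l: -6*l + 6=6 - 6*l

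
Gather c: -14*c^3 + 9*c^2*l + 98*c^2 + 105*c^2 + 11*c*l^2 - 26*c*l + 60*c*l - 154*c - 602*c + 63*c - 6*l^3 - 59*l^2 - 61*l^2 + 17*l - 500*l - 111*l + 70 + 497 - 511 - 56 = -14*c^3 + c^2*(9*l + 203) + c*(11*l^2 + 34*l - 693) - 6*l^3 - 120*l^2 - 594*l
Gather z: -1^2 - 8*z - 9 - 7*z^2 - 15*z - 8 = -7*z^2 - 23*z - 18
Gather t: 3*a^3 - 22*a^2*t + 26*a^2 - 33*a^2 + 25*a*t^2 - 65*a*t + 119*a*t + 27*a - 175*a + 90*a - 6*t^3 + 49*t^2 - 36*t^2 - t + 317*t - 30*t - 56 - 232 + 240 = 3*a^3 - 7*a^2 - 58*a - 6*t^3 + t^2*(25*a + 13) + t*(-22*a^2 + 54*a + 286) - 48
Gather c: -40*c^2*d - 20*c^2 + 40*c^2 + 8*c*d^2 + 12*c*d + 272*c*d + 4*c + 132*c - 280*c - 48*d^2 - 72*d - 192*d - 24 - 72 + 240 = c^2*(20 - 40*d) + c*(8*d^2 + 284*d - 144) - 48*d^2 - 264*d + 144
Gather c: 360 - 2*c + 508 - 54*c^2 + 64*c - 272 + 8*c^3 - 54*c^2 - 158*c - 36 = 8*c^3 - 108*c^2 - 96*c + 560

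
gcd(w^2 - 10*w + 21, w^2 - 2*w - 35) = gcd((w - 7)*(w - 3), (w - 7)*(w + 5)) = w - 7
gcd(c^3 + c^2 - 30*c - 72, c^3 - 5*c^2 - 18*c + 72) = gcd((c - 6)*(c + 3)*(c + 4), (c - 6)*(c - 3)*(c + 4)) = c^2 - 2*c - 24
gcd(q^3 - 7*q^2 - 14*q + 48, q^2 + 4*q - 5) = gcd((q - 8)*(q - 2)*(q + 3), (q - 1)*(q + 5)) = 1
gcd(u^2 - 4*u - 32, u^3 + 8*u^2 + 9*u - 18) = 1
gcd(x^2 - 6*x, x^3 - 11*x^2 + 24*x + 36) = x - 6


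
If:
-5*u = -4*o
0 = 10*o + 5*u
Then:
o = 0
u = 0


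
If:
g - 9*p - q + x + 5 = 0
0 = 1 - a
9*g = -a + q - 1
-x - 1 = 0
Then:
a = 1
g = q/9 - 2/9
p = 34/81 - 8*q/81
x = -1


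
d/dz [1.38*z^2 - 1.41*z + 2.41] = 2.76*z - 1.41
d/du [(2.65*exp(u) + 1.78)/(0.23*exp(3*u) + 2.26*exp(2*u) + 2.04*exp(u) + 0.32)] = (-(2.65*exp(u) + 1.78)*(0.69*exp(2*u) + 4.52*exp(u) + 2.04) + 0.6095*exp(3*u) + 5.989*exp(2*u) + 5.406*exp(u) + 0.848)*exp(u)/(0.23*exp(3*u) + 2.26*exp(2*u) + 2.04*exp(u) + 0.32)^2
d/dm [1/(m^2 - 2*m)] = 2*(1 - m)/(m^2*(m - 2)^2)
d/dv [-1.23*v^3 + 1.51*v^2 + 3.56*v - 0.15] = -3.69*v^2 + 3.02*v + 3.56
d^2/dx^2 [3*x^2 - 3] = 6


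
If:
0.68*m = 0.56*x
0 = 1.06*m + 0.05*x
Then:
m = 0.00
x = 0.00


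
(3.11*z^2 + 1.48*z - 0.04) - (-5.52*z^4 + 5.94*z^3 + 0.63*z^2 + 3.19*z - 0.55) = 5.52*z^4 - 5.94*z^3 + 2.48*z^2 - 1.71*z + 0.51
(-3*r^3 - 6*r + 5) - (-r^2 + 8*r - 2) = -3*r^3 + r^2 - 14*r + 7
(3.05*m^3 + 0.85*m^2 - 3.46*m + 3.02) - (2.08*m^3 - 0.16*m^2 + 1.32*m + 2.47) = 0.97*m^3 + 1.01*m^2 - 4.78*m + 0.55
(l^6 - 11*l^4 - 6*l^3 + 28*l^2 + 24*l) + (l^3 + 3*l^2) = l^6 - 11*l^4 - 5*l^3 + 31*l^2 + 24*l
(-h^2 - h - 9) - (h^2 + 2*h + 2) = -2*h^2 - 3*h - 11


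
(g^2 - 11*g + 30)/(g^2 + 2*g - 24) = (g^2 - 11*g + 30)/(g^2 + 2*g - 24)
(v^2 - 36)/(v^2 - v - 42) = (v - 6)/(v - 7)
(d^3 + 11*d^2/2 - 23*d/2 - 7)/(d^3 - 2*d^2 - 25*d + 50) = (2*d^2 + 15*d + 7)/(2*(d^2 - 25))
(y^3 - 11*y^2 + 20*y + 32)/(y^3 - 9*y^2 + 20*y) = (y^2 - 7*y - 8)/(y*(y - 5))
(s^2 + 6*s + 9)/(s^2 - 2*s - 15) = (s + 3)/(s - 5)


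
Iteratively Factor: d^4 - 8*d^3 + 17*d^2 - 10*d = (d - 5)*(d^3 - 3*d^2 + 2*d) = (d - 5)*(d - 2)*(d^2 - d) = (d - 5)*(d - 2)*(d - 1)*(d)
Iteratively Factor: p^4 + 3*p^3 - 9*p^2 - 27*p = (p + 3)*(p^3 - 9*p) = (p - 3)*(p + 3)*(p^2 + 3*p) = (p - 3)*(p + 3)^2*(p)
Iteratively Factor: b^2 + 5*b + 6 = (b + 3)*(b + 2)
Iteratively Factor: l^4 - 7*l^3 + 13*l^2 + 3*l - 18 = (l + 1)*(l^3 - 8*l^2 + 21*l - 18) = (l - 3)*(l + 1)*(l^2 - 5*l + 6) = (l - 3)*(l - 2)*(l + 1)*(l - 3)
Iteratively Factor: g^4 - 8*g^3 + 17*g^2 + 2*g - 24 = (g - 3)*(g^3 - 5*g^2 + 2*g + 8) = (g - 4)*(g - 3)*(g^2 - g - 2) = (g - 4)*(g - 3)*(g + 1)*(g - 2)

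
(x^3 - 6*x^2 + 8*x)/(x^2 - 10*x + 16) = x*(x - 4)/(x - 8)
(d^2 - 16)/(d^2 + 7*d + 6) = (d^2 - 16)/(d^2 + 7*d + 6)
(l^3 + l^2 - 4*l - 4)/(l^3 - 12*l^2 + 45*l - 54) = (l^3 + l^2 - 4*l - 4)/(l^3 - 12*l^2 + 45*l - 54)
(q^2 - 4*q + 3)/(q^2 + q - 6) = (q^2 - 4*q + 3)/(q^2 + q - 6)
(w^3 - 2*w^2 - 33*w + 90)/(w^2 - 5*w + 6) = (w^2 + w - 30)/(w - 2)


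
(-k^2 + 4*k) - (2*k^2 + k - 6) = -3*k^2 + 3*k + 6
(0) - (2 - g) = g - 2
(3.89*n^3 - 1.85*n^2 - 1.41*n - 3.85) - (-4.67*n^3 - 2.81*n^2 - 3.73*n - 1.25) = 8.56*n^3 + 0.96*n^2 + 2.32*n - 2.6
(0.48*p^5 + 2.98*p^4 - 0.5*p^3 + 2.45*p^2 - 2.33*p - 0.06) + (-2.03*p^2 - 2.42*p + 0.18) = 0.48*p^5 + 2.98*p^4 - 0.5*p^3 + 0.42*p^2 - 4.75*p + 0.12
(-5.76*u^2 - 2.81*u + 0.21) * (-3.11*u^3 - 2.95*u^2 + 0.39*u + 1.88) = 17.9136*u^5 + 25.7311*u^4 + 5.39*u^3 - 12.5442*u^2 - 5.2009*u + 0.3948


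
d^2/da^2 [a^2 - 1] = 2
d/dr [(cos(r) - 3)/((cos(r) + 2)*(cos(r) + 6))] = (cos(r)^2 - 6*cos(r) - 36)*sin(r)/((cos(r) + 2)^2*(cos(r) + 6)^2)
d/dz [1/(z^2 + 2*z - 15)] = 2*(-z - 1)/(z^2 + 2*z - 15)^2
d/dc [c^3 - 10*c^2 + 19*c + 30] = 3*c^2 - 20*c + 19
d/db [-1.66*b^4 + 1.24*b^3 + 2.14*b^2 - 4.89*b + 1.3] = -6.64*b^3 + 3.72*b^2 + 4.28*b - 4.89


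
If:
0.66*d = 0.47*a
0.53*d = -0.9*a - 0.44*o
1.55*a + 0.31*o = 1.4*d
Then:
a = 0.00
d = 0.00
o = 0.00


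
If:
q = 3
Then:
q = 3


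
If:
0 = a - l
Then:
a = l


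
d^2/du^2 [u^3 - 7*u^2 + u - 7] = 6*u - 14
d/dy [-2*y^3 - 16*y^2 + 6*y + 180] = -6*y^2 - 32*y + 6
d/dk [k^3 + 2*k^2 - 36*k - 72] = 3*k^2 + 4*k - 36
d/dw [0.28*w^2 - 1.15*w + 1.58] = 0.56*w - 1.15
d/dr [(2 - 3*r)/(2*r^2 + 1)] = (6*r^2 - 8*r - 3)/(4*r^4 + 4*r^2 + 1)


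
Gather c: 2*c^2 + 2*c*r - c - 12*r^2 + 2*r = 2*c^2 + c*(2*r - 1) - 12*r^2 + 2*r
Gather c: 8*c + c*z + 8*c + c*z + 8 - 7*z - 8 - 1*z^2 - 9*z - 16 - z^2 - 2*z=c*(2*z + 16) - 2*z^2 - 18*z - 16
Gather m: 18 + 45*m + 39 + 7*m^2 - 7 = 7*m^2 + 45*m + 50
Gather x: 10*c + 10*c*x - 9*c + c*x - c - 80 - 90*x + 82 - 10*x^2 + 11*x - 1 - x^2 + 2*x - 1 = -11*x^2 + x*(11*c - 77)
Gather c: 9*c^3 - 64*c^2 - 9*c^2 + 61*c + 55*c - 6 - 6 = 9*c^3 - 73*c^2 + 116*c - 12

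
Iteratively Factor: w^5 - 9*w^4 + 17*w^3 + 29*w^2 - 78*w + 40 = (w - 1)*(w^4 - 8*w^3 + 9*w^2 + 38*w - 40) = (w - 5)*(w - 1)*(w^3 - 3*w^2 - 6*w + 8) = (w - 5)*(w - 1)*(w + 2)*(w^2 - 5*w + 4) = (w - 5)*(w - 4)*(w - 1)*(w + 2)*(w - 1)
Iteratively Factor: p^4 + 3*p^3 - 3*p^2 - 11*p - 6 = (p - 2)*(p^3 + 5*p^2 + 7*p + 3) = (p - 2)*(p + 1)*(p^2 + 4*p + 3) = (p - 2)*(p + 1)*(p + 3)*(p + 1)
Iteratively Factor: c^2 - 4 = (c - 2)*(c + 2)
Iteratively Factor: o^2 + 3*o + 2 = (o + 2)*(o + 1)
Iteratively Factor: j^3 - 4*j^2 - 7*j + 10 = (j - 5)*(j^2 + j - 2) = (j - 5)*(j + 2)*(j - 1)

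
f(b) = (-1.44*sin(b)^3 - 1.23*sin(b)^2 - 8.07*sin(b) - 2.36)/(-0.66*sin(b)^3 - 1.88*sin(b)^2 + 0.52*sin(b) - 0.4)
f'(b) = (-4.32*sin(b)^2*cos(b) - 2.46*sin(b)*cos(b) - 8.07*cos(b))/(-0.66*sin(b)^3 - 1.88*sin(b)^2 + 0.52*sin(b) - 0.4) + (1.98*sin(b)^2*cos(b) + 3.76*sin(b)*cos(b) - 0.52*cos(b))*(-1.44*sin(b)^3 - 1.23*sin(b)^2 - 8.07*sin(b) - 2.36)/(-0.66*sin(b)^3 - 1.88*sin(b)^2 + 0.52*sin(b) - 0.4)^2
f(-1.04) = -2.53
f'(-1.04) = 0.94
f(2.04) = 6.08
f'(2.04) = 3.12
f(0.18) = 10.39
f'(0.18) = 16.97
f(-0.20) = 1.39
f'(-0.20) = 16.10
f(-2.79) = -0.43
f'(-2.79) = -8.55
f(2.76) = 11.19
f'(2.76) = 6.19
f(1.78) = 5.54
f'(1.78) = 1.20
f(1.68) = 5.45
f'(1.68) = 0.61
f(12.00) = -1.64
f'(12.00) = 3.59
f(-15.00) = -2.04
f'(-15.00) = -2.22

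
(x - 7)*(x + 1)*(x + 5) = x^3 - x^2 - 37*x - 35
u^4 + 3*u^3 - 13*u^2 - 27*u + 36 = (u - 3)*(u - 1)*(u + 3)*(u + 4)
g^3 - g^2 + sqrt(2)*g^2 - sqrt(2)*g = g*(g - 1)*(g + sqrt(2))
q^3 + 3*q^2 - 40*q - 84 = (q - 6)*(q + 2)*(q + 7)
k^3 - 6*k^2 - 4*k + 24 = (k - 6)*(k - 2)*(k + 2)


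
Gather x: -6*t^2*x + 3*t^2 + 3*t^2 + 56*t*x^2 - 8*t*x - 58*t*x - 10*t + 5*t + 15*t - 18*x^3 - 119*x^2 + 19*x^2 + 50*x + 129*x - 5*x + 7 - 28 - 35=6*t^2 + 10*t - 18*x^3 + x^2*(56*t - 100) + x*(-6*t^2 - 66*t + 174) - 56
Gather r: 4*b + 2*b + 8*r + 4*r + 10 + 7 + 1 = 6*b + 12*r + 18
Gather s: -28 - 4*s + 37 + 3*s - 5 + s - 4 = 0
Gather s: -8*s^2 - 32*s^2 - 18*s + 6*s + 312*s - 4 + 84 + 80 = -40*s^2 + 300*s + 160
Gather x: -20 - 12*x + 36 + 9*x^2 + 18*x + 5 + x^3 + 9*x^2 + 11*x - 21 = x^3 + 18*x^2 + 17*x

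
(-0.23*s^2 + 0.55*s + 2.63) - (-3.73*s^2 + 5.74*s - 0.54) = 3.5*s^2 - 5.19*s + 3.17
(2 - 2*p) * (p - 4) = -2*p^2 + 10*p - 8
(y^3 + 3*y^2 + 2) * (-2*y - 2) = -2*y^4 - 8*y^3 - 6*y^2 - 4*y - 4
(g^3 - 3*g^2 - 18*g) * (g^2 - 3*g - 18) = g^5 - 6*g^4 - 27*g^3 + 108*g^2 + 324*g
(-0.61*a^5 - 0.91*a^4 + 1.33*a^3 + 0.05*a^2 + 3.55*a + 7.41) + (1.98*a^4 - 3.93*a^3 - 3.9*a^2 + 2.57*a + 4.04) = -0.61*a^5 + 1.07*a^4 - 2.6*a^3 - 3.85*a^2 + 6.12*a + 11.45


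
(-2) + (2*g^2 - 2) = 2*g^2 - 4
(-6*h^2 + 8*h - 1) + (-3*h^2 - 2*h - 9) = -9*h^2 + 6*h - 10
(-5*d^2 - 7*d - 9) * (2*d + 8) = -10*d^3 - 54*d^2 - 74*d - 72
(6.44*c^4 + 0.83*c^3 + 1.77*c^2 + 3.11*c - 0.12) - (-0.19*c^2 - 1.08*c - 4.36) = 6.44*c^4 + 0.83*c^3 + 1.96*c^2 + 4.19*c + 4.24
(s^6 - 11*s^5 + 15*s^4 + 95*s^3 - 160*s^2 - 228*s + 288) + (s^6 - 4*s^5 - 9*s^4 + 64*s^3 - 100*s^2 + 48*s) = 2*s^6 - 15*s^5 + 6*s^4 + 159*s^3 - 260*s^2 - 180*s + 288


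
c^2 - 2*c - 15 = (c - 5)*(c + 3)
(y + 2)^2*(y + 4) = y^3 + 8*y^2 + 20*y + 16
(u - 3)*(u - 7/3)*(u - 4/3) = u^3 - 20*u^2/3 + 127*u/9 - 28/3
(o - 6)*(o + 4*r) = o^2 + 4*o*r - 6*o - 24*r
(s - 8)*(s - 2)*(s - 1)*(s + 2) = s^4 - 9*s^3 + 4*s^2 + 36*s - 32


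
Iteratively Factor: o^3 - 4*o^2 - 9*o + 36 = (o + 3)*(o^2 - 7*o + 12) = (o - 4)*(o + 3)*(o - 3)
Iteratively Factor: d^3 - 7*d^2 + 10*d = (d - 2)*(d^2 - 5*d) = (d - 5)*(d - 2)*(d)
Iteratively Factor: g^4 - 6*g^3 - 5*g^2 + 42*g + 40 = (g + 1)*(g^3 - 7*g^2 + 2*g + 40) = (g + 1)*(g + 2)*(g^2 - 9*g + 20) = (g - 5)*(g + 1)*(g + 2)*(g - 4)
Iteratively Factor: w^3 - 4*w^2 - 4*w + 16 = (w - 4)*(w^2 - 4) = (w - 4)*(w + 2)*(w - 2)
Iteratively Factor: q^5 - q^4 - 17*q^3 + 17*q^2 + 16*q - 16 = (q + 1)*(q^4 - 2*q^3 - 15*q^2 + 32*q - 16) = (q - 1)*(q + 1)*(q^3 - q^2 - 16*q + 16) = (q - 4)*(q - 1)*(q + 1)*(q^2 + 3*q - 4) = (q - 4)*(q - 1)^2*(q + 1)*(q + 4)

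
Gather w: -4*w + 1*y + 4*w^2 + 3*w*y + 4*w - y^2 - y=4*w^2 + 3*w*y - y^2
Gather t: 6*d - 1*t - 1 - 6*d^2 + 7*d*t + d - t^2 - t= -6*d^2 + 7*d - t^2 + t*(7*d - 2) - 1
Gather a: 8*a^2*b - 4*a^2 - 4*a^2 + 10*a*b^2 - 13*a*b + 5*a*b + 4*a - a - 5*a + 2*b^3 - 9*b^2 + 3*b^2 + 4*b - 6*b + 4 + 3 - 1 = a^2*(8*b - 8) + a*(10*b^2 - 8*b - 2) + 2*b^3 - 6*b^2 - 2*b + 6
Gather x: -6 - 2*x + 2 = -2*x - 4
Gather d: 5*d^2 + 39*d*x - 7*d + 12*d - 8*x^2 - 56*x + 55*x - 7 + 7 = 5*d^2 + d*(39*x + 5) - 8*x^2 - x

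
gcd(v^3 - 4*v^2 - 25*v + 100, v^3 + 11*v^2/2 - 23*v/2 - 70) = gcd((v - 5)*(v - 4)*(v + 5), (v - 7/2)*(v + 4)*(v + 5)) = v + 5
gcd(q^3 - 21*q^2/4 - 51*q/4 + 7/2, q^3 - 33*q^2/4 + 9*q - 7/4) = q^2 - 29*q/4 + 7/4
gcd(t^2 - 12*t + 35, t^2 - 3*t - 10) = t - 5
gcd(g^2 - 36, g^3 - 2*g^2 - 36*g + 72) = g^2 - 36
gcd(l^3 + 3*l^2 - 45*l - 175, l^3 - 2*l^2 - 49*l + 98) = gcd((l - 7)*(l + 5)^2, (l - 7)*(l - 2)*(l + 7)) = l - 7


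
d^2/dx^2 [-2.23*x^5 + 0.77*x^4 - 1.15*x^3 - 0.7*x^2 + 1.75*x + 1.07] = -44.6*x^3 + 9.24*x^2 - 6.9*x - 1.4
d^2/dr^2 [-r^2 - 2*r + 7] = -2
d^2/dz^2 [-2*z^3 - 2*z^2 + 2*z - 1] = -12*z - 4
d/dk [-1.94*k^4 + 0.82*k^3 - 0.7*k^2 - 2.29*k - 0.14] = -7.76*k^3 + 2.46*k^2 - 1.4*k - 2.29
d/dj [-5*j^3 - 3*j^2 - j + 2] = -15*j^2 - 6*j - 1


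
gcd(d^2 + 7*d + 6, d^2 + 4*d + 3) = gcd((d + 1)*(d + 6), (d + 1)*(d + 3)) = d + 1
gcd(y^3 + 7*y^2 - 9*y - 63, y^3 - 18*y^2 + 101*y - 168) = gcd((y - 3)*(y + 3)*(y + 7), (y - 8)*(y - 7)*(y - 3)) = y - 3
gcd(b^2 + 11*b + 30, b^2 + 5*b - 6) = b + 6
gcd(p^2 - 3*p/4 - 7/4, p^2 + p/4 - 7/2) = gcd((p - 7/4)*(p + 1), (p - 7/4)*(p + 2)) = p - 7/4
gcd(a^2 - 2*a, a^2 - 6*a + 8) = a - 2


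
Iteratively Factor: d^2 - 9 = (d - 3)*(d + 3)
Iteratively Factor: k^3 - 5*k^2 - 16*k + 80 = (k + 4)*(k^2 - 9*k + 20) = (k - 4)*(k + 4)*(k - 5)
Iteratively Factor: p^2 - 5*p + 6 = (p - 3)*(p - 2)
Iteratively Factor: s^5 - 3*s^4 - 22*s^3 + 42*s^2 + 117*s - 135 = (s - 3)*(s^4 - 22*s^2 - 24*s + 45) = (s - 5)*(s - 3)*(s^3 + 5*s^2 + 3*s - 9) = (s - 5)*(s - 3)*(s + 3)*(s^2 + 2*s - 3) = (s - 5)*(s - 3)*(s + 3)^2*(s - 1)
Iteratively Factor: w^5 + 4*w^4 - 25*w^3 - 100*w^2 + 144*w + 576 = (w + 4)*(w^4 - 25*w^2 + 144) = (w - 4)*(w + 4)*(w^3 + 4*w^2 - 9*w - 36) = (w - 4)*(w + 3)*(w + 4)*(w^2 + w - 12) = (w - 4)*(w + 3)*(w + 4)^2*(w - 3)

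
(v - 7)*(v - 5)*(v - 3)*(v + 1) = v^4 - 14*v^3 + 56*v^2 - 34*v - 105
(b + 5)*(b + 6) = b^2 + 11*b + 30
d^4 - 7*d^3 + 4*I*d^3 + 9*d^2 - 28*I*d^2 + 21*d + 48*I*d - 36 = (d - 4)*(d - 3)*(d + I)*(d + 3*I)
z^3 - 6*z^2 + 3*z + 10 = (z - 5)*(z - 2)*(z + 1)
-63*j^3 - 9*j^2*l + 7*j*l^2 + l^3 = (-3*j + l)*(3*j + l)*(7*j + l)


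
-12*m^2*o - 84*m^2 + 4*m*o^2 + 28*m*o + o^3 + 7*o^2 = (-2*m + o)*(6*m + o)*(o + 7)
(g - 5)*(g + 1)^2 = g^3 - 3*g^2 - 9*g - 5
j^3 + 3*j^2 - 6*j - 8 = (j - 2)*(j + 1)*(j + 4)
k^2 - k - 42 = (k - 7)*(k + 6)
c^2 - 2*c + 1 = (c - 1)^2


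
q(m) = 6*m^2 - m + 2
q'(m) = 12*m - 1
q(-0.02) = 2.02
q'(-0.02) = -1.24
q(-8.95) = 491.56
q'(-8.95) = -108.40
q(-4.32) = 118.29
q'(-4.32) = -52.84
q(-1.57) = 18.36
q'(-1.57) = -19.84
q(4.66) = 127.63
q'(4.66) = 54.92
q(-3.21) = 67.03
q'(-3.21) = -39.52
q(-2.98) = 58.26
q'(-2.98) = -36.76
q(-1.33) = 13.94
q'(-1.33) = -16.96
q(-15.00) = 1367.00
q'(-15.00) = -181.00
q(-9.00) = 497.00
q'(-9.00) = -109.00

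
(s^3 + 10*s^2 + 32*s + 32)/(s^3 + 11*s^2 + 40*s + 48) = (s + 2)/(s + 3)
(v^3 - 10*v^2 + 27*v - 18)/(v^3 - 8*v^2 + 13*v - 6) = (v - 3)/(v - 1)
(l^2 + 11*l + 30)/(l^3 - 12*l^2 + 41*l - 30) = (l^2 + 11*l + 30)/(l^3 - 12*l^2 + 41*l - 30)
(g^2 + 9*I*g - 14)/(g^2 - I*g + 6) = (g + 7*I)/(g - 3*I)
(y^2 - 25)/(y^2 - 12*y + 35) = (y + 5)/(y - 7)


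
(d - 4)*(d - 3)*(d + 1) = d^3 - 6*d^2 + 5*d + 12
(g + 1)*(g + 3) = g^2 + 4*g + 3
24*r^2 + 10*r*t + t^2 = (4*r + t)*(6*r + t)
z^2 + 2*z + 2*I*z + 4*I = (z + 2)*(z + 2*I)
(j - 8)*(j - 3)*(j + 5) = j^3 - 6*j^2 - 31*j + 120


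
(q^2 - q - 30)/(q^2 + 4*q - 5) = (q - 6)/(q - 1)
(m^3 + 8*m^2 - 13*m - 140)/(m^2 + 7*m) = m + 1 - 20/m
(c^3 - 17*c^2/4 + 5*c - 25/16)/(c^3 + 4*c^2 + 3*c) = (16*c^3 - 68*c^2 + 80*c - 25)/(16*c*(c^2 + 4*c + 3))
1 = 1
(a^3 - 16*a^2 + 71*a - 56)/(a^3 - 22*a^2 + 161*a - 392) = (a - 1)/(a - 7)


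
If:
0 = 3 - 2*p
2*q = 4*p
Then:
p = 3/2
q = 3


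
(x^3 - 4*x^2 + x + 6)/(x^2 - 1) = (x^2 - 5*x + 6)/(x - 1)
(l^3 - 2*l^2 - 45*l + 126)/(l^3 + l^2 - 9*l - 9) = (l^2 + l - 42)/(l^2 + 4*l + 3)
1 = 1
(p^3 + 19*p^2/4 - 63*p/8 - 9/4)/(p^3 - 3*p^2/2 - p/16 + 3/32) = 4*(p + 6)/(4*p - 1)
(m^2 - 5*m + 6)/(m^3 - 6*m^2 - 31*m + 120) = (m - 2)/(m^2 - 3*m - 40)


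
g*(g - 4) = g^2 - 4*g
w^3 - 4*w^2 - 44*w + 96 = (w - 8)*(w - 2)*(w + 6)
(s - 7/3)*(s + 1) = s^2 - 4*s/3 - 7/3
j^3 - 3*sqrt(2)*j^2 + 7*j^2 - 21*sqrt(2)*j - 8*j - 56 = (j + 7)*(j - 4*sqrt(2))*(j + sqrt(2))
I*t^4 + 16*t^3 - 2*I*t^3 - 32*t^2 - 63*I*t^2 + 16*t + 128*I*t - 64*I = (t - 1)*(t - 8*I)^2*(I*t - I)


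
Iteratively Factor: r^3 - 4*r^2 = (r - 4)*(r^2) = r*(r - 4)*(r)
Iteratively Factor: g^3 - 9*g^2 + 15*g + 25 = (g - 5)*(g^2 - 4*g - 5) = (g - 5)^2*(g + 1)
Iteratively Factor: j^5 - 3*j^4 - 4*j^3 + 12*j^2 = (j - 2)*(j^4 - j^3 - 6*j^2) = j*(j - 2)*(j^3 - j^2 - 6*j) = j*(j - 3)*(j - 2)*(j^2 + 2*j) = j^2*(j - 3)*(j - 2)*(j + 2)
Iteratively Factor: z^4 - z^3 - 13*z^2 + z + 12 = (z + 1)*(z^3 - 2*z^2 - 11*z + 12) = (z + 1)*(z + 3)*(z^2 - 5*z + 4) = (z - 4)*(z + 1)*(z + 3)*(z - 1)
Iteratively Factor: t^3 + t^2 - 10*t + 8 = (t - 1)*(t^2 + 2*t - 8) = (t - 2)*(t - 1)*(t + 4)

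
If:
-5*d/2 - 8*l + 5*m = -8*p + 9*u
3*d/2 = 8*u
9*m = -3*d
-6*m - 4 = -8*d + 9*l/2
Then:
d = 16*u/3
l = 320*u/27 - 8/9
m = -16*u/9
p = 3403*u/216 - 8/9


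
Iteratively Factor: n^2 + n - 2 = (n - 1)*(n + 2)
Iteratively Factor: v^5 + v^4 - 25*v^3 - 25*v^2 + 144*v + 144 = (v - 3)*(v^4 + 4*v^3 - 13*v^2 - 64*v - 48) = (v - 4)*(v - 3)*(v^3 + 8*v^2 + 19*v + 12) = (v - 4)*(v - 3)*(v + 1)*(v^2 + 7*v + 12) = (v - 4)*(v - 3)*(v + 1)*(v + 4)*(v + 3)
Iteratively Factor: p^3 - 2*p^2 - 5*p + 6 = (p - 3)*(p^2 + p - 2) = (p - 3)*(p - 1)*(p + 2)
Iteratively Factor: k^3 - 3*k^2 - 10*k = (k + 2)*(k^2 - 5*k) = (k - 5)*(k + 2)*(k)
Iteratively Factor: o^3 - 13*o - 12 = (o + 3)*(o^2 - 3*o - 4) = (o + 1)*(o + 3)*(o - 4)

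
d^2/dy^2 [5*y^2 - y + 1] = 10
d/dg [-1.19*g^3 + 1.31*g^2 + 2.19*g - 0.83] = -3.57*g^2 + 2.62*g + 2.19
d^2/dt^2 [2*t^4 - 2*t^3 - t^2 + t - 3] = 24*t^2 - 12*t - 2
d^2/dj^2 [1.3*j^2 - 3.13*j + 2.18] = 2.60000000000000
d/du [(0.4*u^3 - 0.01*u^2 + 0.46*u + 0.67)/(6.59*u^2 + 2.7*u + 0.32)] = (2.636*u^4 + 2.16*u^3 - 2.6744*u^2 - 8.837*u - 1.6618)/(43.4281*u^4 + 35.586*u^3 + 11.5076*u^2 + 1.728*u + 0.1024)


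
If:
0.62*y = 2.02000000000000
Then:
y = 3.26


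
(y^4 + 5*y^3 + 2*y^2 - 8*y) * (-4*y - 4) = -4*y^5 - 24*y^4 - 28*y^3 + 24*y^2 + 32*y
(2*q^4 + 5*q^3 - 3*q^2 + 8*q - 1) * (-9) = -18*q^4 - 45*q^3 + 27*q^2 - 72*q + 9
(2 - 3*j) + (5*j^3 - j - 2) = 5*j^3 - 4*j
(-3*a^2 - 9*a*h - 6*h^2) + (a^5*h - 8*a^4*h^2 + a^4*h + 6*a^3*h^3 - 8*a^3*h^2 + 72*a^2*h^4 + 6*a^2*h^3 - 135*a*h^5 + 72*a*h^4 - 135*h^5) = a^5*h - 8*a^4*h^2 + a^4*h + 6*a^3*h^3 - 8*a^3*h^2 + 72*a^2*h^4 + 6*a^2*h^3 - 3*a^2 - 135*a*h^5 + 72*a*h^4 - 9*a*h - 135*h^5 - 6*h^2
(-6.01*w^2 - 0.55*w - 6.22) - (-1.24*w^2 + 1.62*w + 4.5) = -4.77*w^2 - 2.17*w - 10.72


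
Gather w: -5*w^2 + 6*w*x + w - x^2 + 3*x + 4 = -5*w^2 + w*(6*x + 1) - x^2 + 3*x + 4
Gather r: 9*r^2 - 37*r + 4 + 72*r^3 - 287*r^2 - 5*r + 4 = 72*r^3 - 278*r^2 - 42*r + 8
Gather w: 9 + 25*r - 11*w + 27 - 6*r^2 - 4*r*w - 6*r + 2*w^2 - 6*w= -6*r^2 + 19*r + 2*w^2 + w*(-4*r - 17) + 36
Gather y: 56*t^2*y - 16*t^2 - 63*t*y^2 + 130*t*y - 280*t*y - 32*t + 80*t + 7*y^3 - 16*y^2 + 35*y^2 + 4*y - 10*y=-16*t^2 + 48*t + 7*y^3 + y^2*(19 - 63*t) + y*(56*t^2 - 150*t - 6)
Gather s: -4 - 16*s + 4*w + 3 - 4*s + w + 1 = -20*s + 5*w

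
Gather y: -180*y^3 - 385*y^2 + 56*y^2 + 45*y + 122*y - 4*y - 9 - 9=-180*y^3 - 329*y^2 + 163*y - 18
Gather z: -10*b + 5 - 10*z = -10*b - 10*z + 5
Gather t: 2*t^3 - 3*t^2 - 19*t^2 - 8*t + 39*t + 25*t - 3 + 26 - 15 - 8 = 2*t^3 - 22*t^2 + 56*t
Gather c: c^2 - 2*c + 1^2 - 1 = c^2 - 2*c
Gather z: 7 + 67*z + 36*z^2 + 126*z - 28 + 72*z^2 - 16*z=108*z^2 + 177*z - 21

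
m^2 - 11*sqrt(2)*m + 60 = (m - 6*sqrt(2))*(m - 5*sqrt(2))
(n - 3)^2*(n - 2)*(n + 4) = n^4 - 4*n^3 - 11*n^2 + 66*n - 72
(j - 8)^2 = j^2 - 16*j + 64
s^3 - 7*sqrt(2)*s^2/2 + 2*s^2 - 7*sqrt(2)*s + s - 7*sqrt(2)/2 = (s + 1)^2*(s - 7*sqrt(2)/2)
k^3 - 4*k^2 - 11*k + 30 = (k - 5)*(k - 2)*(k + 3)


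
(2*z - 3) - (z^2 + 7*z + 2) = -z^2 - 5*z - 5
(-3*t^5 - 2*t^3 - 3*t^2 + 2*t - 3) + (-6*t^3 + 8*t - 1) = -3*t^5 - 8*t^3 - 3*t^2 + 10*t - 4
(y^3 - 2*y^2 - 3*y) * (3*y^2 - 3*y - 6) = 3*y^5 - 9*y^4 - 9*y^3 + 21*y^2 + 18*y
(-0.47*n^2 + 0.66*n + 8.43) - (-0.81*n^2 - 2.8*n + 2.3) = 0.34*n^2 + 3.46*n + 6.13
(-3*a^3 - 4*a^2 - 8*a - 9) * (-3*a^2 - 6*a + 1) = 9*a^5 + 30*a^4 + 45*a^3 + 71*a^2 + 46*a - 9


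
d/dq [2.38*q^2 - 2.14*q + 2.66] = 4.76*q - 2.14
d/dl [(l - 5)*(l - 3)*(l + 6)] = 3*l^2 - 4*l - 33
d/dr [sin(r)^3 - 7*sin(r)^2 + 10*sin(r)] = (3*sin(r)^2 - 14*sin(r) + 10)*cos(r)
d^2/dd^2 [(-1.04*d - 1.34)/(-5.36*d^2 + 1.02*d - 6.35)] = ((1.04*d + 1.34)*(10.72*d - 1.02)*(21.44*d - 2.04) - (33.4464*d + 12.2432)*(5.36*d^2 - 1.02*d + 6.35))/(5.36*d^2 - 1.02*d + 6.35)^3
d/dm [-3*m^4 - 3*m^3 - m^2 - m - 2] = -12*m^3 - 9*m^2 - 2*m - 1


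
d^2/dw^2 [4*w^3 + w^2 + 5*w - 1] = 24*w + 2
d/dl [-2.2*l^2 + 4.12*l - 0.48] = 4.12 - 4.4*l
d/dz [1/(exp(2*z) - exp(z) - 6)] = (1 - 2*exp(z))*exp(z)/(-exp(2*z) + exp(z) + 6)^2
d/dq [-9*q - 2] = -9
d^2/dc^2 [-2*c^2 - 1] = -4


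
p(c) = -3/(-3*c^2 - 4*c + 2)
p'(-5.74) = 0.02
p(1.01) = 0.59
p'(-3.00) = 0.25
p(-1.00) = -1.00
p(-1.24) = -1.28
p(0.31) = -6.36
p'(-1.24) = 1.87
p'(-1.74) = 1281.18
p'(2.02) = -0.14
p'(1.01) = -1.16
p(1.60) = 0.25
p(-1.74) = 24.43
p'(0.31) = -79.01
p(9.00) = 0.01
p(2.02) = 0.16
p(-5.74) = 0.04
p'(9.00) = 0.00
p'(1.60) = -0.28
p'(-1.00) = 0.67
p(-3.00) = 0.23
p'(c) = -3*(6*c + 4)/(-3*c^2 - 4*c + 2)^2 = 6*(-3*c - 2)/(3*c^2 + 4*c - 2)^2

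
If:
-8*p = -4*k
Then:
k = 2*p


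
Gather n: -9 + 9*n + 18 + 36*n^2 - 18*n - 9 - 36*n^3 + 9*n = -36*n^3 + 36*n^2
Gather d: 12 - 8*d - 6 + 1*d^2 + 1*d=d^2 - 7*d + 6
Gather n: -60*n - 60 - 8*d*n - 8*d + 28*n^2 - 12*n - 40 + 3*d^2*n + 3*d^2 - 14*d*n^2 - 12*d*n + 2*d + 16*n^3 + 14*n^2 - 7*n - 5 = 3*d^2 - 6*d + 16*n^3 + n^2*(42 - 14*d) + n*(3*d^2 - 20*d - 79) - 105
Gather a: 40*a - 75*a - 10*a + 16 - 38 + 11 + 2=-45*a - 9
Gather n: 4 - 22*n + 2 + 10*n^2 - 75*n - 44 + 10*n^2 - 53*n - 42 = 20*n^2 - 150*n - 80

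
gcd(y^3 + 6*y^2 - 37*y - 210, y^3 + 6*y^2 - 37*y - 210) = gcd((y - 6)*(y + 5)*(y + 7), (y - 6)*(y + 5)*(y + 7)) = y^3 + 6*y^2 - 37*y - 210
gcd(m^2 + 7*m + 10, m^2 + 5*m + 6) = m + 2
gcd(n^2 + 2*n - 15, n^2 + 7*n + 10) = n + 5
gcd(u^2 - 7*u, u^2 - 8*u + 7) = u - 7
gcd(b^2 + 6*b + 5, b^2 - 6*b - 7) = b + 1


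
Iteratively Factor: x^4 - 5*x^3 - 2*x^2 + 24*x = (x - 4)*(x^3 - x^2 - 6*x) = x*(x - 4)*(x^2 - x - 6) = x*(x - 4)*(x + 2)*(x - 3)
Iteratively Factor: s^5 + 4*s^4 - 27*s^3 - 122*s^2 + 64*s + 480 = (s + 4)*(s^4 - 27*s^2 - 14*s + 120) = (s - 5)*(s + 4)*(s^3 + 5*s^2 - 2*s - 24) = (s - 5)*(s + 4)^2*(s^2 + s - 6) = (s - 5)*(s - 2)*(s + 4)^2*(s + 3)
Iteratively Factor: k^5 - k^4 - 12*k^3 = (k + 3)*(k^4 - 4*k^3) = k*(k + 3)*(k^3 - 4*k^2) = k*(k - 4)*(k + 3)*(k^2) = k^2*(k - 4)*(k + 3)*(k)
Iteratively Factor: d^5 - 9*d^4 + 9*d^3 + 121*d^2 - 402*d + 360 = (d - 2)*(d^4 - 7*d^3 - 5*d^2 + 111*d - 180) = (d - 2)*(d + 4)*(d^3 - 11*d^2 + 39*d - 45) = (d - 3)*(d - 2)*(d + 4)*(d^2 - 8*d + 15) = (d - 5)*(d - 3)*(d - 2)*(d + 4)*(d - 3)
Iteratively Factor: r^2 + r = (r)*(r + 1)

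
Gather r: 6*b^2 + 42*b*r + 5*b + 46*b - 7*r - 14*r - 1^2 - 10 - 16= 6*b^2 + 51*b + r*(42*b - 21) - 27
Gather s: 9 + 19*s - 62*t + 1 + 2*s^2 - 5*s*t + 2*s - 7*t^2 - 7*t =2*s^2 + s*(21 - 5*t) - 7*t^2 - 69*t + 10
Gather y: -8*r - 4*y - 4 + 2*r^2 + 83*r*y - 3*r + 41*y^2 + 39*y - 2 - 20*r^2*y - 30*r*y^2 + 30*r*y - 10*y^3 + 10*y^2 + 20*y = 2*r^2 - 11*r - 10*y^3 + y^2*(51 - 30*r) + y*(-20*r^2 + 113*r + 55) - 6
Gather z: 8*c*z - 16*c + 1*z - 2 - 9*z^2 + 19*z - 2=-16*c - 9*z^2 + z*(8*c + 20) - 4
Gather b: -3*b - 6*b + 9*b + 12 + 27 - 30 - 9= 0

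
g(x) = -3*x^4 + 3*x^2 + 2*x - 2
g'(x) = -12*x^3 + 6*x + 2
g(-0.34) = -2.37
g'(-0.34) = 0.43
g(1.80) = -20.17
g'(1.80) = -57.18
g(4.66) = -1342.24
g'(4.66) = -1184.38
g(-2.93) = -203.21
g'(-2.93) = 286.27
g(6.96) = -6882.52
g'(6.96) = -4002.08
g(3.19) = -275.75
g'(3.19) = -368.40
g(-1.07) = -4.64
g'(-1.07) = 10.28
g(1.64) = -12.35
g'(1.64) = -41.09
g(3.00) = -212.00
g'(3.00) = -304.00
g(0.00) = -2.00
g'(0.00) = 2.00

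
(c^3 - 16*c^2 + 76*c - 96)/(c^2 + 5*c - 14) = (c^2 - 14*c + 48)/(c + 7)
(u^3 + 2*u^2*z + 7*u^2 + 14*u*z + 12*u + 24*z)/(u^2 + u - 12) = (u^2 + 2*u*z + 3*u + 6*z)/(u - 3)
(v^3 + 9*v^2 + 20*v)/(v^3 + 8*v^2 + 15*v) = (v + 4)/(v + 3)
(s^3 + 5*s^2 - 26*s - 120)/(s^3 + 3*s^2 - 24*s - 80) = (s + 6)/(s + 4)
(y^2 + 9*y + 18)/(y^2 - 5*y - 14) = (y^2 + 9*y + 18)/(y^2 - 5*y - 14)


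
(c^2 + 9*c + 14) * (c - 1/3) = c^3 + 26*c^2/3 + 11*c - 14/3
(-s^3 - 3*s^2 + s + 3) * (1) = -s^3 - 3*s^2 + s + 3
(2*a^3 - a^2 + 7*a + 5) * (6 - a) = -2*a^4 + 13*a^3 - 13*a^2 + 37*a + 30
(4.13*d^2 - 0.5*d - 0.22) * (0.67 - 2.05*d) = -8.4665*d^3 + 3.7921*d^2 + 0.116*d - 0.1474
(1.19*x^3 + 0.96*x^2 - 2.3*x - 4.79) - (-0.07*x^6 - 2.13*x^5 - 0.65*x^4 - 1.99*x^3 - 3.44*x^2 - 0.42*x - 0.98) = 0.07*x^6 + 2.13*x^5 + 0.65*x^4 + 3.18*x^3 + 4.4*x^2 - 1.88*x - 3.81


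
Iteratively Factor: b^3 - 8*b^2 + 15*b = (b)*(b^2 - 8*b + 15) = b*(b - 5)*(b - 3)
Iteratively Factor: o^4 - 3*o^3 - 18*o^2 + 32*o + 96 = (o + 2)*(o^3 - 5*o^2 - 8*o + 48) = (o - 4)*(o + 2)*(o^2 - o - 12) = (o - 4)*(o + 2)*(o + 3)*(o - 4)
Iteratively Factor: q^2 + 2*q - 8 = (q + 4)*(q - 2)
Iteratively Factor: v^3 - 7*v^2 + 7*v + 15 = (v + 1)*(v^2 - 8*v + 15) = (v - 3)*(v + 1)*(v - 5)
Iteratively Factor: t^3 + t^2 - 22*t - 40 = (t - 5)*(t^2 + 6*t + 8) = (t - 5)*(t + 4)*(t + 2)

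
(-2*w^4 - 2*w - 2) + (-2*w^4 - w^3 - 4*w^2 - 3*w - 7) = -4*w^4 - w^3 - 4*w^2 - 5*w - 9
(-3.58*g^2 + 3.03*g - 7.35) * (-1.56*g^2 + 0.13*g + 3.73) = 5.5848*g^4 - 5.1922*g^3 - 1.4935*g^2 + 10.3464*g - 27.4155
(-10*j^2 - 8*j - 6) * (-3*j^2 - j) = 30*j^4 + 34*j^3 + 26*j^2 + 6*j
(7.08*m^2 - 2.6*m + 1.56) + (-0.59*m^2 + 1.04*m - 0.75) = 6.49*m^2 - 1.56*m + 0.81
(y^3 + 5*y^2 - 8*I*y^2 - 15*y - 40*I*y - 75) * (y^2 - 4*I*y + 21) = y^5 + 5*y^4 - 12*I*y^4 - 26*y^3 - 60*I*y^3 - 130*y^2 - 108*I*y^2 - 315*y - 540*I*y - 1575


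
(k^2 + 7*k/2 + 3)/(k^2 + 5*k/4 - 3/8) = 4*(k + 2)/(4*k - 1)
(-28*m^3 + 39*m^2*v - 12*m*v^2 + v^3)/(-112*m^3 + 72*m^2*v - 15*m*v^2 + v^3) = (-m + v)/(-4*m + v)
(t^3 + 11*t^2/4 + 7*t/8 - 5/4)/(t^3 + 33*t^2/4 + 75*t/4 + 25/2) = (t - 1/2)/(t + 5)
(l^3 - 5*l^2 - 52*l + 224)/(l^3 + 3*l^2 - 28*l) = (l - 8)/l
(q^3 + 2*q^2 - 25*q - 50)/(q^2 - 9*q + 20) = (q^2 + 7*q + 10)/(q - 4)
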